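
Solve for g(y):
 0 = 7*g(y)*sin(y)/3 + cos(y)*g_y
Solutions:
 g(y) = C1*cos(y)^(7/3)


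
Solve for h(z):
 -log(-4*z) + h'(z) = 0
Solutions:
 h(z) = C1 + z*log(-z) + z*(-1 + 2*log(2))


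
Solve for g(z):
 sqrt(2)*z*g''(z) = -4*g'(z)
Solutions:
 g(z) = C1 + C2*z^(1 - 2*sqrt(2))


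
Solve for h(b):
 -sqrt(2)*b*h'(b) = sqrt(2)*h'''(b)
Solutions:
 h(b) = C1 + Integral(C2*airyai(-b) + C3*airybi(-b), b)


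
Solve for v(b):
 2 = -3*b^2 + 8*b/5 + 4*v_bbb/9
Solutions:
 v(b) = C1 + C2*b + C3*b^2 + 9*b^5/80 - 3*b^4/20 + 3*b^3/4


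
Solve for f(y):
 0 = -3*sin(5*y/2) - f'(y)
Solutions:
 f(y) = C1 + 6*cos(5*y/2)/5


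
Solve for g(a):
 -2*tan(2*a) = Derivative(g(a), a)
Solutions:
 g(a) = C1 + log(cos(2*a))


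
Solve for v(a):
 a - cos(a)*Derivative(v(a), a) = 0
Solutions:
 v(a) = C1 + Integral(a/cos(a), a)


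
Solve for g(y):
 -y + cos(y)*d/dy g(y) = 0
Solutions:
 g(y) = C1 + Integral(y/cos(y), y)


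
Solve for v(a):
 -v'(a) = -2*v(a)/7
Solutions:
 v(a) = C1*exp(2*a/7)


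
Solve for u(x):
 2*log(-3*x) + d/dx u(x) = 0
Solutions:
 u(x) = C1 - 2*x*log(-x) + 2*x*(1 - log(3))


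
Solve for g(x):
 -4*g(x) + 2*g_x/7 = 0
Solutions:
 g(x) = C1*exp(14*x)


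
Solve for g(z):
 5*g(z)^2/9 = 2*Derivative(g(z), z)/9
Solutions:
 g(z) = -2/(C1 + 5*z)


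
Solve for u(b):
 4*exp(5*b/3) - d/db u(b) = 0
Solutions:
 u(b) = C1 + 12*exp(5*b/3)/5


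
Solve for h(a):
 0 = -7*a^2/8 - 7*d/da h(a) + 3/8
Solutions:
 h(a) = C1 - a^3/24 + 3*a/56


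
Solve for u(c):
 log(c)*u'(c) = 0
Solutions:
 u(c) = C1


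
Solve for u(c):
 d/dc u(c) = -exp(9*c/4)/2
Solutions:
 u(c) = C1 - 2*exp(9*c/4)/9


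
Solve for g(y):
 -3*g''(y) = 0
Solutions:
 g(y) = C1 + C2*y


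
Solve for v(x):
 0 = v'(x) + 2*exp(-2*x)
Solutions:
 v(x) = C1 + exp(-2*x)


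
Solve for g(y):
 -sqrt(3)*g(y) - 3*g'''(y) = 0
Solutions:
 g(y) = C3*exp(-3^(5/6)*y/3) + (C1*sin(3^(1/3)*y/2) + C2*cos(3^(1/3)*y/2))*exp(3^(5/6)*y/6)


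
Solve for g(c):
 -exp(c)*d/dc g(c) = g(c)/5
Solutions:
 g(c) = C1*exp(exp(-c)/5)


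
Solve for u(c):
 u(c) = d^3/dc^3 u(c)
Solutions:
 u(c) = C3*exp(c) + (C1*sin(sqrt(3)*c/2) + C2*cos(sqrt(3)*c/2))*exp(-c/2)


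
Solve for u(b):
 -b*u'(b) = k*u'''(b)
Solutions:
 u(b) = C1 + Integral(C2*airyai(b*(-1/k)^(1/3)) + C3*airybi(b*(-1/k)^(1/3)), b)


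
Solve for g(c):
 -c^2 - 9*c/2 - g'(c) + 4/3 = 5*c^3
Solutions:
 g(c) = C1 - 5*c^4/4 - c^3/3 - 9*c^2/4 + 4*c/3


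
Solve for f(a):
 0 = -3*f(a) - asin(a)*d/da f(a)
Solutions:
 f(a) = C1*exp(-3*Integral(1/asin(a), a))


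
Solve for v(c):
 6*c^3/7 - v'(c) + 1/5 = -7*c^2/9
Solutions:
 v(c) = C1 + 3*c^4/14 + 7*c^3/27 + c/5


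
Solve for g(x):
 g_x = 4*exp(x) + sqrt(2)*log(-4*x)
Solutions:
 g(x) = C1 + sqrt(2)*x*log(-x) + sqrt(2)*x*(-1 + 2*log(2)) + 4*exp(x)


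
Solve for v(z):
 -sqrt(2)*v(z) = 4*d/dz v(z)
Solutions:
 v(z) = C1*exp(-sqrt(2)*z/4)


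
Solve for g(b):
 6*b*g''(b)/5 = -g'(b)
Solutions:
 g(b) = C1 + C2*b^(1/6)


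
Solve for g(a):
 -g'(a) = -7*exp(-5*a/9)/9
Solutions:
 g(a) = C1 - 7*exp(-5*a/9)/5


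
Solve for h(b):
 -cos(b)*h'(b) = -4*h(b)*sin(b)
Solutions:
 h(b) = C1/cos(b)^4


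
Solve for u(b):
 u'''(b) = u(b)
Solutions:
 u(b) = C3*exp(b) + (C1*sin(sqrt(3)*b/2) + C2*cos(sqrt(3)*b/2))*exp(-b/2)


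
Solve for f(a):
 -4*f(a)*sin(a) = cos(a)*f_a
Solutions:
 f(a) = C1*cos(a)^4


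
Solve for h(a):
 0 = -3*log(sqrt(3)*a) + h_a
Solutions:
 h(a) = C1 + 3*a*log(a) - 3*a + 3*a*log(3)/2


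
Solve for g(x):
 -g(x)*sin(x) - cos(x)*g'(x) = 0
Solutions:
 g(x) = C1*cos(x)


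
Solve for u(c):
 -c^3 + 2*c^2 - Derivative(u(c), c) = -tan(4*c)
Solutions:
 u(c) = C1 - c^4/4 + 2*c^3/3 - log(cos(4*c))/4


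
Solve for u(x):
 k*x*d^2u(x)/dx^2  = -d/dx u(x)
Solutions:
 u(x) = C1 + x^(((re(k) - 1)*re(k) + im(k)^2)/(re(k)^2 + im(k)^2))*(C2*sin(log(x)*Abs(im(k))/(re(k)^2 + im(k)^2)) + C3*cos(log(x)*im(k)/(re(k)^2 + im(k)^2)))


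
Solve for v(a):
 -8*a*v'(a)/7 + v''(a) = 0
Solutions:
 v(a) = C1 + C2*erfi(2*sqrt(7)*a/7)


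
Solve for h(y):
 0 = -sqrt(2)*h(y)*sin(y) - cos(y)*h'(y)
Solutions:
 h(y) = C1*cos(y)^(sqrt(2))


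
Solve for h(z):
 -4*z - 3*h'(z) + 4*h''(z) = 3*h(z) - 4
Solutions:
 h(z) = C1*exp(z*(3 - sqrt(57))/8) + C2*exp(z*(3 + sqrt(57))/8) - 4*z/3 + 8/3


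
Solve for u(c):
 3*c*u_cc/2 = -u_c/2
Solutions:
 u(c) = C1 + C2*c^(2/3)


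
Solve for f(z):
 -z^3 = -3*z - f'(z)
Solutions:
 f(z) = C1 + z^4/4 - 3*z^2/2


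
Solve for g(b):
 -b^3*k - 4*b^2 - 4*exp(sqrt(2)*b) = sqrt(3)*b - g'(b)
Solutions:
 g(b) = C1 + b^4*k/4 + 4*b^3/3 + sqrt(3)*b^2/2 + 2*sqrt(2)*exp(sqrt(2)*b)


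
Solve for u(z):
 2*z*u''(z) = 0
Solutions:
 u(z) = C1 + C2*z


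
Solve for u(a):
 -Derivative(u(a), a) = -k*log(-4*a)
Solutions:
 u(a) = C1 + a*k*log(-a) + a*k*(-1 + 2*log(2))


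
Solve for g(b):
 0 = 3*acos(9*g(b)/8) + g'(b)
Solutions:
 Integral(1/acos(9*_y/8), (_y, g(b))) = C1 - 3*b


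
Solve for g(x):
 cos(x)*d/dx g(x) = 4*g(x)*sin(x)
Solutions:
 g(x) = C1/cos(x)^4


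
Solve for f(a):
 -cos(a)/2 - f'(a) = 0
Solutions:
 f(a) = C1 - sin(a)/2


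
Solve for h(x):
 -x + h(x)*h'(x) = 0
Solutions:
 h(x) = -sqrt(C1 + x^2)
 h(x) = sqrt(C1 + x^2)


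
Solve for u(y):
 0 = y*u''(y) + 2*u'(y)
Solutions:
 u(y) = C1 + C2/y


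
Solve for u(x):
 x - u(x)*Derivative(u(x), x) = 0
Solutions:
 u(x) = -sqrt(C1 + x^2)
 u(x) = sqrt(C1 + x^2)


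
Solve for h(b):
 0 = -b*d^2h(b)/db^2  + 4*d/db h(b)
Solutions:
 h(b) = C1 + C2*b^5


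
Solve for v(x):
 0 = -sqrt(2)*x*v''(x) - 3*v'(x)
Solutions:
 v(x) = C1 + C2*x^(1 - 3*sqrt(2)/2)


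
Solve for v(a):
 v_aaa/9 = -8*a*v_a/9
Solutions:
 v(a) = C1 + Integral(C2*airyai(-2*a) + C3*airybi(-2*a), a)


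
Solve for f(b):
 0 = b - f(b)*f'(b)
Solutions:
 f(b) = -sqrt(C1 + b^2)
 f(b) = sqrt(C1 + b^2)


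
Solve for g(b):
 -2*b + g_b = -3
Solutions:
 g(b) = C1 + b^2 - 3*b


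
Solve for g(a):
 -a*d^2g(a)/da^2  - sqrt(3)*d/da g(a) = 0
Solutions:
 g(a) = C1 + C2*a^(1 - sqrt(3))


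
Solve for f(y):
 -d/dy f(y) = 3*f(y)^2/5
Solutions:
 f(y) = 5/(C1 + 3*y)


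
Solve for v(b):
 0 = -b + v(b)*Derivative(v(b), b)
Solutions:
 v(b) = -sqrt(C1 + b^2)
 v(b) = sqrt(C1 + b^2)


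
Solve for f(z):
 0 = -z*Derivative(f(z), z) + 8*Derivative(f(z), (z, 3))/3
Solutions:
 f(z) = C1 + Integral(C2*airyai(3^(1/3)*z/2) + C3*airybi(3^(1/3)*z/2), z)


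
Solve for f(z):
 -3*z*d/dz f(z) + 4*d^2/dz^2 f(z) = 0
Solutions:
 f(z) = C1 + C2*erfi(sqrt(6)*z/4)


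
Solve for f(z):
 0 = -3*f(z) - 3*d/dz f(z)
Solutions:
 f(z) = C1*exp(-z)


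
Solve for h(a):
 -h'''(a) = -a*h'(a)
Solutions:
 h(a) = C1 + Integral(C2*airyai(a) + C3*airybi(a), a)


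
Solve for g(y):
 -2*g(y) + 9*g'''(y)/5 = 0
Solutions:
 g(y) = C3*exp(30^(1/3)*y/3) + (C1*sin(10^(1/3)*3^(5/6)*y/6) + C2*cos(10^(1/3)*3^(5/6)*y/6))*exp(-30^(1/3)*y/6)


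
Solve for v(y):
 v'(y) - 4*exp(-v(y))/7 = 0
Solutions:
 v(y) = log(C1 + 4*y/7)


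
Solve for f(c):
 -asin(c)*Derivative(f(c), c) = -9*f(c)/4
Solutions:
 f(c) = C1*exp(9*Integral(1/asin(c), c)/4)


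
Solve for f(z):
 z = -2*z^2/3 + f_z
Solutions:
 f(z) = C1 + 2*z^3/9 + z^2/2


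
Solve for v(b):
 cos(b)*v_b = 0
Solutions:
 v(b) = C1


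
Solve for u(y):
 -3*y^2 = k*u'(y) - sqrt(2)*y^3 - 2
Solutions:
 u(y) = C1 + sqrt(2)*y^4/(4*k) - y^3/k + 2*y/k


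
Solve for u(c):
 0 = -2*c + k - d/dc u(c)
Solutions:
 u(c) = C1 - c^2 + c*k


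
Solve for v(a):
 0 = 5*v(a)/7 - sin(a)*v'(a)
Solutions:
 v(a) = C1*(cos(a) - 1)^(5/14)/(cos(a) + 1)^(5/14)


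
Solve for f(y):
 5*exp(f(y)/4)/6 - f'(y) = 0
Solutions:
 f(y) = 4*log(-1/(C1 + 5*y)) + 4*log(24)


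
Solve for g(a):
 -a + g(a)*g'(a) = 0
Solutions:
 g(a) = -sqrt(C1 + a^2)
 g(a) = sqrt(C1 + a^2)


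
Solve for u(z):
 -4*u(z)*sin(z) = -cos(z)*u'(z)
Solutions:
 u(z) = C1/cos(z)^4


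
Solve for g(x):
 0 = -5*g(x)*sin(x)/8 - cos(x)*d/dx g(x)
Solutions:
 g(x) = C1*cos(x)^(5/8)


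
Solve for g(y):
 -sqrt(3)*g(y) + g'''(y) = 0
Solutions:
 g(y) = C3*exp(3^(1/6)*y) + (C1*sin(3^(2/3)*y/2) + C2*cos(3^(2/3)*y/2))*exp(-3^(1/6)*y/2)


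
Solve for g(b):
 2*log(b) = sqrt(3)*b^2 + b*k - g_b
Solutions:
 g(b) = C1 + sqrt(3)*b^3/3 + b^2*k/2 - 2*b*log(b) + 2*b


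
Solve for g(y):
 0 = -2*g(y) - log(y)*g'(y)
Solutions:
 g(y) = C1*exp(-2*li(y))


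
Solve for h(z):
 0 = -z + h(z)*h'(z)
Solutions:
 h(z) = -sqrt(C1 + z^2)
 h(z) = sqrt(C1 + z^2)


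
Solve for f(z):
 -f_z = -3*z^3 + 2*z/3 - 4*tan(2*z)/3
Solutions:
 f(z) = C1 + 3*z^4/4 - z^2/3 - 2*log(cos(2*z))/3


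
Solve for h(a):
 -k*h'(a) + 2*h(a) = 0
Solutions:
 h(a) = C1*exp(2*a/k)


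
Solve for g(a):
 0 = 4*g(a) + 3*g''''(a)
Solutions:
 g(a) = (C1*sin(3^(3/4)*a/3) + C2*cos(3^(3/4)*a/3))*exp(-3^(3/4)*a/3) + (C3*sin(3^(3/4)*a/3) + C4*cos(3^(3/4)*a/3))*exp(3^(3/4)*a/3)


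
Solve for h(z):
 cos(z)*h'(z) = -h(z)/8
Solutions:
 h(z) = C1*(sin(z) - 1)^(1/16)/(sin(z) + 1)^(1/16)


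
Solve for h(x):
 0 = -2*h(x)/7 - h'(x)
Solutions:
 h(x) = C1*exp(-2*x/7)


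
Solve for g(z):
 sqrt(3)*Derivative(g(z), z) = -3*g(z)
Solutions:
 g(z) = C1*exp(-sqrt(3)*z)


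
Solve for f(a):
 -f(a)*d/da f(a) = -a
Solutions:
 f(a) = -sqrt(C1 + a^2)
 f(a) = sqrt(C1 + a^2)


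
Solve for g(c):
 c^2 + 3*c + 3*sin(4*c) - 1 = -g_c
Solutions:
 g(c) = C1 - c^3/3 - 3*c^2/2 + c + 3*cos(4*c)/4


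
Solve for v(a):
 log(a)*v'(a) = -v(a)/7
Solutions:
 v(a) = C1*exp(-li(a)/7)


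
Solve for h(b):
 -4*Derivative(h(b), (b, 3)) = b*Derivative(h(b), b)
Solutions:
 h(b) = C1 + Integral(C2*airyai(-2^(1/3)*b/2) + C3*airybi(-2^(1/3)*b/2), b)


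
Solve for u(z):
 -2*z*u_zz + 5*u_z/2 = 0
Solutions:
 u(z) = C1 + C2*z^(9/4)


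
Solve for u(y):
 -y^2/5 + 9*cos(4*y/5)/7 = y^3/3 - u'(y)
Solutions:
 u(y) = C1 + y^4/12 + y^3/15 - 45*sin(4*y/5)/28


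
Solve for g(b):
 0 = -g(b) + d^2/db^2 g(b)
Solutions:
 g(b) = C1*exp(-b) + C2*exp(b)


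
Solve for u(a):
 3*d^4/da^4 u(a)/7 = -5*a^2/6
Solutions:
 u(a) = C1 + C2*a + C3*a^2 + C4*a^3 - 7*a^6/1296


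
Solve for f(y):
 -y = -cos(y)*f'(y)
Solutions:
 f(y) = C1 + Integral(y/cos(y), y)


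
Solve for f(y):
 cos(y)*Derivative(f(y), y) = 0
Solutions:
 f(y) = C1


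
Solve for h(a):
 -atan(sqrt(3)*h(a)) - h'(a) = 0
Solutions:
 Integral(1/atan(sqrt(3)*_y), (_y, h(a))) = C1 - a


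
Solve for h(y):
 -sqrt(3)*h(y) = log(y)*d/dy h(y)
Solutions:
 h(y) = C1*exp(-sqrt(3)*li(y))


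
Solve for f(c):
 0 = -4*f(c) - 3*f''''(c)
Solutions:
 f(c) = (C1*sin(3^(3/4)*c/3) + C2*cos(3^(3/4)*c/3))*exp(-3^(3/4)*c/3) + (C3*sin(3^(3/4)*c/3) + C4*cos(3^(3/4)*c/3))*exp(3^(3/4)*c/3)


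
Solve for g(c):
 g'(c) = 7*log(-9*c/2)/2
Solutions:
 g(c) = C1 + 7*c*log(-c)/2 + c*(-7/2 - 7*log(2)/2 + 7*log(3))


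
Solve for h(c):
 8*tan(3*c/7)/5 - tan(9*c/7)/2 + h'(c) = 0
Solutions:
 h(c) = C1 + 56*log(cos(3*c/7))/15 - 7*log(cos(9*c/7))/18


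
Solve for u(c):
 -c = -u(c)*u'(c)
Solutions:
 u(c) = -sqrt(C1 + c^2)
 u(c) = sqrt(C1 + c^2)


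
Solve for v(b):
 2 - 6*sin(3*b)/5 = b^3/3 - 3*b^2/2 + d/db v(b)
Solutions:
 v(b) = C1 - b^4/12 + b^3/2 + 2*b + 2*cos(3*b)/5


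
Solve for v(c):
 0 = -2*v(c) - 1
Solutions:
 v(c) = -1/2


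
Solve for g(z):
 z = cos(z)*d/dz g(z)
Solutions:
 g(z) = C1 + Integral(z/cos(z), z)


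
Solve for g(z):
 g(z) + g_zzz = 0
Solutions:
 g(z) = C3*exp(-z) + (C1*sin(sqrt(3)*z/2) + C2*cos(sqrt(3)*z/2))*exp(z/2)


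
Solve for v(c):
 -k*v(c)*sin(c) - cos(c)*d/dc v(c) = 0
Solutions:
 v(c) = C1*exp(k*log(cos(c)))


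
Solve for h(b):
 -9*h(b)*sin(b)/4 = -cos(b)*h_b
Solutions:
 h(b) = C1/cos(b)^(9/4)


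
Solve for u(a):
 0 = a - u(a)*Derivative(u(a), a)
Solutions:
 u(a) = -sqrt(C1 + a^2)
 u(a) = sqrt(C1 + a^2)


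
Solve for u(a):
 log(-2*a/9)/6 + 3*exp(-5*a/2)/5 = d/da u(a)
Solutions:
 u(a) = C1 + a*log(-a)/6 + a*(-2*log(3) - 1 + log(2))/6 - 6*exp(-5*a/2)/25


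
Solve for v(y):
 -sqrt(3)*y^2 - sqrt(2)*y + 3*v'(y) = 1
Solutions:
 v(y) = C1 + sqrt(3)*y^3/9 + sqrt(2)*y^2/6 + y/3


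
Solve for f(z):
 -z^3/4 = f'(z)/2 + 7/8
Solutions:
 f(z) = C1 - z^4/8 - 7*z/4


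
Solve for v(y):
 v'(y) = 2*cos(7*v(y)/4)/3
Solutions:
 -2*y/3 - 2*log(sin(7*v(y)/4) - 1)/7 + 2*log(sin(7*v(y)/4) + 1)/7 = C1


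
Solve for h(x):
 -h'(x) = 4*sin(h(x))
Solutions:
 h(x) = -acos((-C1 - exp(8*x))/(C1 - exp(8*x))) + 2*pi
 h(x) = acos((-C1 - exp(8*x))/(C1 - exp(8*x)))


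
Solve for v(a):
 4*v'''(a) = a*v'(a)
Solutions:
 v(a) = C1 + Integral(C2*airyai(2^(1/3)*a/2) + C3*airybi(2^(1/3)*a/2), a)


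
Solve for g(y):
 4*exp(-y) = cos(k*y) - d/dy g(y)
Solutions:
 g(y) = C1 + 4*exp(-y) + sin(k*y)/k


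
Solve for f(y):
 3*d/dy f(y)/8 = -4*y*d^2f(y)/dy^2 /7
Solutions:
 f(y) = C1 + C2*y^(11/32)


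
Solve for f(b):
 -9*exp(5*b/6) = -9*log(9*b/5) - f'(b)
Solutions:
 f(b) = C1 - 9*b*log(b) + 9*b*(-2*log(3) + 1 + log(5)) + 54*exp(5*b/6)/5


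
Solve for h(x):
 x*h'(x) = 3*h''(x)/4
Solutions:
 h(x) = C1 + C2*erfi(sqrt(6)*x/3)


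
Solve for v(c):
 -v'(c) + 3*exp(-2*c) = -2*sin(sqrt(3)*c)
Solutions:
 v(c) = C1 - 2*sqrt(3)*cos(sqrt(3)*c)/3 - 3*exp(-2*c)/2


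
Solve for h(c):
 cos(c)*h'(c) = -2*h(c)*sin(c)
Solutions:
 h(c) = C1*cos(c)^2


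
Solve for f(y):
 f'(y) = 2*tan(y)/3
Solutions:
 f(y) = C1 - 2*log(cos(y))/3


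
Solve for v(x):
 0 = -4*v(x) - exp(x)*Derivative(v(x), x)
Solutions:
 v(x) = C1*exp(4*exp(-x))


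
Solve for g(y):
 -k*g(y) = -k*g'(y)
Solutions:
 g(y) = C1*exp(y)


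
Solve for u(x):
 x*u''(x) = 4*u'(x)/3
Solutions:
 u(x) = C1 + C2*x^(7/3)


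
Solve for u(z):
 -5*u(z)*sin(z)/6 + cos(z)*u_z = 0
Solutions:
 u(z) = C1/cos(z)^(5/6)


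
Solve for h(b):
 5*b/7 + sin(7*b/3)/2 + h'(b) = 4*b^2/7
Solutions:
 h(b) = C1 + 4*b^3/21 - 5*b^2/14 + 3*cos(7*b/3)/14


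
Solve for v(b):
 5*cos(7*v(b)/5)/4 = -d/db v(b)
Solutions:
 5*b/4 - 5*log(sin(7*v(b)/5) - 1)/14 + 5*log(sin(7*v(b)/5) + 1)/14 = C1


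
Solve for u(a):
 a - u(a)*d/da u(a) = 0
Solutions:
 u(a) = -sqrt(C1 + a^2)
 u(a) = sqrt(C1 + a^2)


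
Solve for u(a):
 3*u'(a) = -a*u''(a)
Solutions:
 u(a) = C1 + C2/a^2


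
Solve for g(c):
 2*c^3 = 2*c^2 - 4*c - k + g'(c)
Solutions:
 g(c) = C1 + c^4/2 - 2*c^3/3 + 2*c^2 + c*k


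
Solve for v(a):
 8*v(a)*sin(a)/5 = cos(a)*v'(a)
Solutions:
 v(a) = C1/cos(a)^(8/5)


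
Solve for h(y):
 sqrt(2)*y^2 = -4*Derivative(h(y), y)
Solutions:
 h(y) = C1 - sqrt(2)*y^3/12


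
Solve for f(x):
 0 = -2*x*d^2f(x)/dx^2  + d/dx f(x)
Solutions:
 f(x) = C1 + C2*x^(3/2)


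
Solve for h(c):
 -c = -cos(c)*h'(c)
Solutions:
 h(c) = C1 + Integral(c/cos(c), c)


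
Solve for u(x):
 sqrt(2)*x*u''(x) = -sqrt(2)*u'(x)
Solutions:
 u(x) = C1 + C2*log(x)


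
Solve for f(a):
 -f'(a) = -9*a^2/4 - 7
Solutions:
 f(a) = C1 + 3*a^3/4 + 7*a


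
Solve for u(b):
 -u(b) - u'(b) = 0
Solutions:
 u(b) = C1*exp(-b)


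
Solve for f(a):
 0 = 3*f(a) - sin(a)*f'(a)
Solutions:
 f(a) = C1*(cos(a) - 1)^(3/2)/(cos(a) + 1)^(3/2)


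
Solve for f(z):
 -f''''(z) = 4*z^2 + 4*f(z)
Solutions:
 f(z) = -z^2 + (C1*sin(z) + C2*cos(z))*exp(-z) + (C3*sin(z) + C4*cos(z))*exp(z)


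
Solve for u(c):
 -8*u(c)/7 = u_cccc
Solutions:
 u(c) = (C1*sin(2^(1/4)*7^(3/4)*c/7) + C2*cos(2^(1/4)*7^(3/4)*c/7))*exp(-2^(1/4)*7^(3/4)*c/7) + (C3*sin(2^(1/4)*7^(3/4)*c/7) + C4*cos(2^(1/4)*7^(3/4)*c/7))*exp(2^(1/4)*7^(3/4)*c/7)


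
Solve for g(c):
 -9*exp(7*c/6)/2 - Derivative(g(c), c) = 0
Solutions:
 g(c) = C1 - 27*exp(7*c/6)/7


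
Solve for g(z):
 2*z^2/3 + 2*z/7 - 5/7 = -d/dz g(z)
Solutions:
 g(z) = C1 - 2*z^3/9 - z^2/7 + 5*z/7


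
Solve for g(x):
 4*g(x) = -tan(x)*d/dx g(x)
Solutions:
 g(x) = C1/sin(x)^4


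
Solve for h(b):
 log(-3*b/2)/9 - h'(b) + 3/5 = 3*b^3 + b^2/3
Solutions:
 h(b) = C1 - 3*b^4/4 - b^3/9 + b*log(-b)/9 + b*(-5*log(2) + 5*log(3) + 22)/45


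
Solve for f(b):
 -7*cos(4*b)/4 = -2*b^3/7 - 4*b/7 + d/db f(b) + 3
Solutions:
 f(b) = C1 + b^4/14 + 2*b^2/7 - 3*b - 7*sin(4*b)/16


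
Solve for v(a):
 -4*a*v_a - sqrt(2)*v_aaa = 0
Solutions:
 v(a) = C1 + Integral(C2*airyai(-sqrt(2)*a) + C3*airybi(-sqrt(2)*a), a)


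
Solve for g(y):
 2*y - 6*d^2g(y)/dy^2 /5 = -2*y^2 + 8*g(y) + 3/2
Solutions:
 g(y) = C1*sin(2*sqrt(15)*y/3) + C2*cos(2*sqrt(15)*y/3) + y^2/4 + y/4 - 21/80


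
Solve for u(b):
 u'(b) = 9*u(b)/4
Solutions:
 u(b) = C1*exp(9*b/4)


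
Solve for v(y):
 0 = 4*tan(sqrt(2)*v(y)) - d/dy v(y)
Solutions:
 v(y) = sqrt(2)*(pi - asin(C1*exp(4*sqrt(2)*y)))/2
 v(y) = sqrt(2)*asin(C1*exp(4*sqrt(2)*y))/2


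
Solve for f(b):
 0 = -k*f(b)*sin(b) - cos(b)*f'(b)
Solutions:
 f(b) = C1*exp(k*log(cos(b)))


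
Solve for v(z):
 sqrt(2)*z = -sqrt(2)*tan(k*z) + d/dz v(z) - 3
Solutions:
 v(z) = C1 + sqrt(2)*z^2/2 + 3*z + sqrt(2)*Piecewise((-log(cos(k*z))/k, Ne(k, 0)), (0, True))


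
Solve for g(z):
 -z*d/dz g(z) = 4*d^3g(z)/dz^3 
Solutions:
 g(z) = C1 + Integral(C2*airyai(-2^(1/3)*z/2) + C3*airybi(-2^(1/3)*z/2), z)


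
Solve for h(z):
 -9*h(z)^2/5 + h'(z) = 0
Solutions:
 h(z) = -5/(C1 + 9*z)


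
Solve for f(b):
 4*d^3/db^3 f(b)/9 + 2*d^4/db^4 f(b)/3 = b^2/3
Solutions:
 f(b) = C1 + C2*b + C3*b^2 + C4*exp(-2*b/3) + b^5/80 - 3*b^4/32 + 9*b^3/16


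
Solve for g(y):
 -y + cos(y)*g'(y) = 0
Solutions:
 g(y) = C1 + Integral(y/cos(y), y)


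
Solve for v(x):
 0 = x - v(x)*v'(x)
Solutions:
 v(x) = -sqrt(C1 + x^2)
 v(x) = sqrt(C1 + x^2)


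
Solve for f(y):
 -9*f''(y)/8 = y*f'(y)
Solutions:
 f(y) = C1 + C2*erf(2*y/3)


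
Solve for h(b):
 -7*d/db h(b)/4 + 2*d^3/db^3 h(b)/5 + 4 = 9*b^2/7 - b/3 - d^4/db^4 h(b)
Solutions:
 h(b) = C1 + C2*exp(-b*(16/(15*sqrt(2467185) + 23561)^(1/3) + 8 + (15*sqrt(2467185) + 23561)^(1/3))/60)*sin(sqrt(3)*b*(-(15*sqrt(2467185) + 23561)^(1/3) + 16/(15*sqrt(2467185) + 23561)^(1/3))/60) + C3*exp(-b*(16/(15*sqrt(2467185) + 23561)^(1/3) + 8 + (15*sqrt(2467185) + 23561)^(1/3))/60)*cos(sqrt(3)*b*(-(15*sqrt(2467185) + 23561)^(1/3) + 16/(15*sqrt(2467185) + 23561)^(1/3))/60) + C4*exp(b*(-4 + 16/(15*sqrt(2467185) + 23561)^(1/3) + (15*sqrt(2467185) + 23561)^(1/3))/30) - 12*b^3/49 + 2*b^2/21 + 3344*b/1715


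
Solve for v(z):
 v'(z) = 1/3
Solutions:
 v(z) = C1 + z/3


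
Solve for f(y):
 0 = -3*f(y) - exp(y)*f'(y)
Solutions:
 f(y) = C1*exp(3*exp(-y))


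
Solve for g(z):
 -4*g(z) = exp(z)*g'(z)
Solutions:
 g(z) = C1*exp(4*exp(-z))


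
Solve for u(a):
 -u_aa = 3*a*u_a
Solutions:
 u(a) = C1 + C2*erf(sqrt(6)*a/2)


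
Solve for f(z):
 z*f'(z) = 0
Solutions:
 f(z) = C1


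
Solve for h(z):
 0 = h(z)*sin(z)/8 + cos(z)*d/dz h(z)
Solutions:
 h(z) = C1*cos(z)^(1/8)


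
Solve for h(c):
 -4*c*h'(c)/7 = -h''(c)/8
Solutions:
 h(c) = C1 + C2*erfi(4*sqrt(7)*c/7)


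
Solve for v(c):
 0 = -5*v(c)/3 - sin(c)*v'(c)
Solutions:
 v(c) = C1*(cos(c) + 1)^(5/6)/(cos(c) - 1)^(5/6)


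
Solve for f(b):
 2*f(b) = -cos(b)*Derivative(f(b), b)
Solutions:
 f(b) = C1*(sin(b) - 1)/(sin(b) + 1)


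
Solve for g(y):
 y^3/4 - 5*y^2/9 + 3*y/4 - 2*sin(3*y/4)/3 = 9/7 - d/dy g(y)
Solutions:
 g(y) = C1 - y^4/16 + 5*y^3/27 - 3*y^2/8 + 9*y/7 - 8*cos(3*y/4)/9


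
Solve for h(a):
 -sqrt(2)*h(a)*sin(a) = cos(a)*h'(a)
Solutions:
 h(a) = C1*cos(a)^(sqrt(2))


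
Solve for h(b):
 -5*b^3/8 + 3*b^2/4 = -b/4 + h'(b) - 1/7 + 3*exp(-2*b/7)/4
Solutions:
 h(b) = C1 - 5*b^4/32 + b^3/4 + b^2/8 + b/7 + 21*exp(-2*b/7)/8


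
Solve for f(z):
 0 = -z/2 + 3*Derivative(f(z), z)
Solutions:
 f(z) = C1 + z^2/12


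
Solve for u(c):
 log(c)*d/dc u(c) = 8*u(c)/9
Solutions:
 u(c) = C1*exp(8*li(c)/9)


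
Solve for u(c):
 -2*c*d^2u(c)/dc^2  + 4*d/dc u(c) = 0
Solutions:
 u(c) = C1 + C2*c^3


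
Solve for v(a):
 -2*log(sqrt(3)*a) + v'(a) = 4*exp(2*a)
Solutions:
 v(a) = C1 + 2*a*log(a) + a*(-2 + log(3)) + 2*exp(2*a)


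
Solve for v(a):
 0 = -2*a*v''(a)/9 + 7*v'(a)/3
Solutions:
 v(a) = C1 + C2*a^(23/2)


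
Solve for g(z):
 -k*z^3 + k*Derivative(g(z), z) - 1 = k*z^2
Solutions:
 g(z) = C1 + z^4/4 + z^3/3 + z/k


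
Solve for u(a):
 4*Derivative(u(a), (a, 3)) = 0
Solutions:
 u(a) = C1 + C2*a + C3*a^2


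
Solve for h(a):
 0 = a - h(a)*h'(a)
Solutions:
 h(a) = -sqrt(C1 + a^2)
 h(a) = sqrt(C1 + a^2)


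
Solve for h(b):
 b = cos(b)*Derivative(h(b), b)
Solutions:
 h(b) = C1 + Integral(b/cos(b), b)


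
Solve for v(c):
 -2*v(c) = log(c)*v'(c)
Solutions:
 v(c) = C1*exp(-2*li(c))


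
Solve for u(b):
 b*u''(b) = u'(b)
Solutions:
 u(b) = C1 + C2*b^2


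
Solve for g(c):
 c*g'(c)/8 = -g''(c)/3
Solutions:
 g(c) = C1 + C2*erf(sqrt(3)*c/4)


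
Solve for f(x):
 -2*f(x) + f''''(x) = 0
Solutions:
 f(x) = C1*exp(-2^(1/4)*x) + C2*exp(2^(1/4)*x) + C3*sin(2^(1/4)*x) + C4*cos(2^(1/4)*x)


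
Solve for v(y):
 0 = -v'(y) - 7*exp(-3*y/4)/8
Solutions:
 v(y) = C1 + 7*exp(-3*y/4)/6


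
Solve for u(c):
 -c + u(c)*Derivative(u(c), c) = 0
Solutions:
 u(c) = -sqrt(C1 + c^2)
 u(c) = sqrt(C1 + c^2)


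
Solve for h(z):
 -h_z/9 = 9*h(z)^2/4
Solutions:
 h(z) = 4/(C1 + 81*z)


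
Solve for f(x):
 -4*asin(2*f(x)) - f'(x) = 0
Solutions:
 Integral(1/asin(2*_y), (_y, f(x))) = C1 - 4*x


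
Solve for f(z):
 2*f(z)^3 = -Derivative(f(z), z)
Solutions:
 f(z) = -sqrt(2)*sqrt(-1/(C1 - 2*z))/2
 f(z) = sqrt(2)*sqrt(-1/(C1 - 2*z))/2


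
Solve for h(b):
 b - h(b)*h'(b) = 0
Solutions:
 h(b) = -sqrt(C1 + b^2)
 h(b) = sqrt(C1 + b^2)


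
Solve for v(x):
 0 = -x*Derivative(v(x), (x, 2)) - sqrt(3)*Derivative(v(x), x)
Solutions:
 v(x) = C1 + C2*x^(1 - sqrt(3))


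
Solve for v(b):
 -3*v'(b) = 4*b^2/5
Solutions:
 v(b) = C1 - 4*b^3/45


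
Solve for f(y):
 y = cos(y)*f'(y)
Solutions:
 f(y) = C1 + Integral(y/cos(y), y)


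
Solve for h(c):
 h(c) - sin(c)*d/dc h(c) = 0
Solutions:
 h(c) = C1*sqrt(cos(c) - 1)/sqrt(cos(c) + 1)


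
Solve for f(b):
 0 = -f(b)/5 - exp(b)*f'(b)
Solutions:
 f(b) = C1*exp(exp(-b)/5)


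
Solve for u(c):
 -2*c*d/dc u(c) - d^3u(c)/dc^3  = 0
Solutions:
 u(c) = C1 + Integral(C2*airyai(-2^(1/3)*c) + C3*airybi(-2^(1/3)*c), c)


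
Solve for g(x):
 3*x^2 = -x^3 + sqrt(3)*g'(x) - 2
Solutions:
 g(x) = C1 + sqrt(3)*x^4/12 + sqrt(3)*x^3/3 + 2*sqrt(3)*x/3


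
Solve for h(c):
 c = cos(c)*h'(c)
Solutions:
 h(c) = C1 + Integral(c/cos(c), c)


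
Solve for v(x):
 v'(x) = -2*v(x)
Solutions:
 v(x) = C1*exp(-2*x)


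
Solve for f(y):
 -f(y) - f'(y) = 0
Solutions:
 f(y) = C1*exp(-y)


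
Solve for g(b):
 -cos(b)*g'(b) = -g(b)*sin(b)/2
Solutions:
 g(b) = C1/sqrt(cos(b))


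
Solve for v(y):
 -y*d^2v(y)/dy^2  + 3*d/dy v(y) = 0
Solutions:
 v(y) = C1 + C2*y^4


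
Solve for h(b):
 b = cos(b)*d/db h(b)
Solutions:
 h(b) = C1 + Integral(b/cos(b), b)


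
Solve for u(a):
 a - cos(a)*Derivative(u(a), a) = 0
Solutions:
 u(a) = C1 + Integral(a/cos(a), a)


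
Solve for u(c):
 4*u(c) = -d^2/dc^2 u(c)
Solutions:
 u(c) = C1*sin(2*c) + C2*cos(2*c)


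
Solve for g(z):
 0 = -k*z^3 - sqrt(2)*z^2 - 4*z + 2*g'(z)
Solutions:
 g(z) = C1 + k*z^4/8 + sqrt(2)*z^3/6 + z^2


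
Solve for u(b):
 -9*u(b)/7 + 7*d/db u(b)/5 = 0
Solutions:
 u(b) = C1*exp(45*b/49)


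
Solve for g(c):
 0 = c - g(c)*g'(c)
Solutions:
 g(c) = -sqrt(C1 + c^2)
 g(c) = sqrt(C1 + c^2)


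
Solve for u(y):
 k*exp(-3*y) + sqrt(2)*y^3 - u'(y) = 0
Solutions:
 u(y) = C1 - k*exp(-3*y)/3 + sqrt(2)*y^4/4


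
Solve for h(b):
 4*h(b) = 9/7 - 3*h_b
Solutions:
 h(b) = C1*exp(-4*b/3) + 9/28


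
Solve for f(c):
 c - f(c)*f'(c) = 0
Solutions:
 f(c) = -sqrt(C1 + c^2)
 f(c) = sqrt(C1 + c^2)


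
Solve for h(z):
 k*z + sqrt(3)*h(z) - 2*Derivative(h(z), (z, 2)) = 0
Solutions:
 h(z) = C1*exp(-sqrt(2)*3^(1/4)*z/2) + C2*exp(sqrt(2)*3^(1/4)*z/2) - sqrt(3)*k*z/3


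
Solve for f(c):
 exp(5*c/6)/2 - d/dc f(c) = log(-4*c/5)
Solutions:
 f(c) = C1 - c*log(-c) + c*(-2*log(2) + 1 + log(5)) + 3*exp(5*c/6)/5


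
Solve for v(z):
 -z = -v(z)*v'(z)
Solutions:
 v(z) = -sqrt(C1 + z^2)
 v(z) = sqrt(C1 + z^2)


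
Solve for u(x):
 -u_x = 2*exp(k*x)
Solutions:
 u(x) = C1 - 2*exp(k*x)/k


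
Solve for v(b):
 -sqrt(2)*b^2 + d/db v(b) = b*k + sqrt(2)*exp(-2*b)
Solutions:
 v(b) = C1 + sqrt(2)*b^3/3 + b^2*k/2 - sqrt(2)*exp(-2*b)/2


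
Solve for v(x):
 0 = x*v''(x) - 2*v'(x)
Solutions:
 v(x) = C1 + C2*x^3


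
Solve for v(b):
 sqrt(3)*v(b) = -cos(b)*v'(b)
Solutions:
 v(b) = C1*(sin(b) - 1)^(sqrt(3)/2)/(sin(b) + 1)^(sqrt(3)/2)


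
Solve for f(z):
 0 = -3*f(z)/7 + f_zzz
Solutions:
 f(z) = C3*exp(3^(1/3)*7^(2/3)*z/7) + (C1*sin(3^(5/6)*7^(2/3)*z/14) + C2*cos(3^(5/6)*7^(2/3)*z/14))*exp(-3^(1/3)*7^(2/3)*z/14)


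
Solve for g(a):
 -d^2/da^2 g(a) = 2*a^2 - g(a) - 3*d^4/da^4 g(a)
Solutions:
 g(a) = 2*a^2 + (C1*sin(3^(3/4)*a*sin(atan(sqrt(11))/2)/3) + C2*cos(3^(3/4)*a*sin(atan(sqrt(11))/2)/3))*exp(-3^(3/4)*a*cos(atan(sqrt(11))/2)/3) + (C3*sin(3^(3/4)*a*sin(atan(sqrt(11))/2)/3) + C4*cos(3^(3/4)*a*sin(atan(sqrt(11))/2)/3))*exp(3^(3/4)*a*cos(atan(sqrt(11))/2)/3) + 4


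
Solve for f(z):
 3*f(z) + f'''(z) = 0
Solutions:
 f(z) = C3*exp(-3^(1/3)*z) + (C1*sin(3^(5/6)*z/2) + C2*cos(3^(5/6)*z/2))*exp(3^(1/3)*z/2)


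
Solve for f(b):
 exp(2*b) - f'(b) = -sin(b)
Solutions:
 f(b) = C1 + exp(2*b)/2 - cos(b)


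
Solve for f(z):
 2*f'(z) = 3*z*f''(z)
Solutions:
 f(z) = C1 + C2*z^(5/3)


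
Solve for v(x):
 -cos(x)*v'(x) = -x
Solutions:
 v(x) = C1 + Integral(x/cos(x), x)


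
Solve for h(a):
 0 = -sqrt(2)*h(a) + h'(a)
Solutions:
 h(a) = C1*exp(sqrt(2)*a)


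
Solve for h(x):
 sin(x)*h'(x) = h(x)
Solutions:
 h(x) = C1*sqrt(cos(x) - 1)/sqrt(cos(x) + 1)


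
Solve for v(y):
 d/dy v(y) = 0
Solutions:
 v(y) = C1


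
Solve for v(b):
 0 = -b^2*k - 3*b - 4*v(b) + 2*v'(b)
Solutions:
 v(b) = C1*exp(2*b) - b^2*k/4 - b*k/4 - 3*b/4 - k/8 - 3/8


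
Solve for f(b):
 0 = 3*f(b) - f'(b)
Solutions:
 f(b) = C1*exp(3*b)


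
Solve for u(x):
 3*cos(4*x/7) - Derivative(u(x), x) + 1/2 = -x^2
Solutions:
 u(x) = C1 + x^3/3 + x/2 + 21*sin(4*x/7)/4


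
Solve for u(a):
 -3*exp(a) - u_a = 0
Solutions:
 u(a) = C1 - 3*exp(a)


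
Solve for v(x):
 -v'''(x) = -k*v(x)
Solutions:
 v(x) = C1*exp(k^(1/3)*x) + C2*exp(k^(1/3)*x*(-1 + sqrt(3)*I)/2) + C3*exp(-k^(1/3)*x*(1 + sqrt(3)*I)/2)


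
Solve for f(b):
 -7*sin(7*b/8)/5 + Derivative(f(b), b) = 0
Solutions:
 f(b) = C1 - 8*cos(7*b/8)/5


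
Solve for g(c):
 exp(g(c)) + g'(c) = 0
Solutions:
 g(c) = log(1/(C1 + c))


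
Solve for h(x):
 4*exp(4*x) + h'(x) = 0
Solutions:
 h(x) = C1 - exp(4*x)


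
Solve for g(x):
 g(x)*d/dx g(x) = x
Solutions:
 g(x) = -sqrt(C1 + x^2)
 g(x) = sqrt(C1 + x^2)


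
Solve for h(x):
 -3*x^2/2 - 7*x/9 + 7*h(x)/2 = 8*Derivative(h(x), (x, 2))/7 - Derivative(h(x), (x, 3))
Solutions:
 h(x) = C1*exp(x*(128*2^(2/3)/(147*sqrt(182193) + 62779)^(1/3) + 32 + 2^(1/3)*(147*sqrt(182193) + 62779)^(1/3))/84)*sin(2^(1/3)*sqrt(3)*x*(-(147*sqrt(182193) + 62779)^(1/3) + 128*2^(1/3)/(147*sqrt(182193) + 62779)^(1/3))/84) + C2*exp(x*(128*2^(2/3)/(147*sqrt(182193) + 62779)^(1/3) + 32 + 2^(1/3)*(147*sqrt(182193) + 62779)^(1/3))/84)*cos(2^(1/3)*sqrt(3)*x*(-(147*sqrt(182193) + 62779)^(1/3) + 128*2^(1/3)/(147*sqrt(182193) + 62779)^(1/3))/84) + C3*exp(x*(-2^(1/3)*(147*sqrt(182193) + 62779)^(1/3) - 128*2^(2/3)/(147*sqrt(182193) + 62779)^(1/3) + 16)/42) + 3*x^2/7 + 2*x/9 + 96/343


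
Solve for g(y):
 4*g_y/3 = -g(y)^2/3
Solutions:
 g(y) = 4/(C1 + y)


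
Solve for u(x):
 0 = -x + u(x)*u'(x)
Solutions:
 u(x) = -sqrt(C1 + x^2)
 u(x) = sqrt(C1 + x^2)


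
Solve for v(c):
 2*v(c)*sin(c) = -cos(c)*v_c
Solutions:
 v(c) = C1*cos(c)^2


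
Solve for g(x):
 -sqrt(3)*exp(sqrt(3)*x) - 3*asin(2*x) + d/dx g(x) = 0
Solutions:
 g(x) = C1 + 3*x*asin(2*x) + 3*sqrt(1 - 4*x^2)/2 + exp(sqrt(3)*x)


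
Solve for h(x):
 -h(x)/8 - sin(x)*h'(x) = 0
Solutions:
 h(x) = C1*(cos(x) + 1)^(1/16)/(cos(x) - 1)^(1/16)


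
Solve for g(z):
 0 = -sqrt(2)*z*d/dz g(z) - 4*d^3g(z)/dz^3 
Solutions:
 g(z) = C1 + Integral(C2*airyai(-sqrt(2)*z/2) + C3*airybi(-sqrt(2)*z/2), z)


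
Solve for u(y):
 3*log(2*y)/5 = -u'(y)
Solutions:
 u(y) = C1 - 3*y*log(y)/5 - 3*y*log(2)/5 + 3*y/5


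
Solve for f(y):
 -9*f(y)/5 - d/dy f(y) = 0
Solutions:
 f(y) = C1*exp(-9*y/5)


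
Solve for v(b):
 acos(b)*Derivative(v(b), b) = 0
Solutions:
 v(b) = C1


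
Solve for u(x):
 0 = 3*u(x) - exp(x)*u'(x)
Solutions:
 u(x) = C1*exp(-3*exp(-x))


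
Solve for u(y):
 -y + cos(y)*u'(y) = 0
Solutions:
 u(y) = C1 + Integral(y/cos(y), y)


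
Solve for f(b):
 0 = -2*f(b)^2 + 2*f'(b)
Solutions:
 f(b) = -1/(C1 + b)


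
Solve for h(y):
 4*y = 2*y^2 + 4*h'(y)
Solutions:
 h(y) = C1 - y^3/6 + y^2/2


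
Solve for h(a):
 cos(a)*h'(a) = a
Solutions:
 h(a) = C1 + Integral(a/cos(a), a)


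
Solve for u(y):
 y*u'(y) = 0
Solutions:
 u(y) = C1


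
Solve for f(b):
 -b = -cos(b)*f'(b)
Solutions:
 f(b) = C1 + Integral(b/cos(b), b)


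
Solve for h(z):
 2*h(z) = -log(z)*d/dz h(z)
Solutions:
 h(z) = C1*exp(-2*li(z))


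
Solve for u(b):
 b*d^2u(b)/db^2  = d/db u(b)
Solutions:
 u(b) = C1 + C2*b^2


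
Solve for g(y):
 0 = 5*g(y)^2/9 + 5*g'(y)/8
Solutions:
 g(y) = 9/(C1 + 8*y)


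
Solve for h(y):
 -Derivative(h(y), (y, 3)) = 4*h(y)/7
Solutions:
 h(y) = C3*exp(-14^(2/3)*y/7) + (C1*sin(14^(2/3)*sqrt(3)*y/14) + C2*cos(14^(2/3)*sqrt(3)*y/14))*exp(14^(2/3)*y/14)


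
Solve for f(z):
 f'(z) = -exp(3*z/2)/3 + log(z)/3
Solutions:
 f(z) = C1 + z*log(z)/3 - z/3 - 2*exp(3*z/2)/9


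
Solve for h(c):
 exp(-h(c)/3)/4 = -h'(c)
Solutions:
 h(c) = 3*log(C1 - c/12)


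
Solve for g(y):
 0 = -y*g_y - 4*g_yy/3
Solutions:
 g(y) = C1 + C2*erf(sqrt(6)*y/4)


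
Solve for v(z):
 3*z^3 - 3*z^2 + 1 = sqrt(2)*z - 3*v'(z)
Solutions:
 v(z) = C1 - z^4/4 + z^3/3 + sqrt(2)*z^2/6 - z/3


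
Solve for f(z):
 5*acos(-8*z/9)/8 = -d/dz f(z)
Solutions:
 f(z) = C1 - 5*z*acos(-8*z/9)/8 - 5*sqrt(81 - 64*z^2)/64


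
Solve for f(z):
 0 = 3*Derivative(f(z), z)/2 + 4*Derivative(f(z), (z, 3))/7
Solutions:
 f(z) = C1 + C2*sin(sqrt(42)*z/4) + C3*cos(sqrt(42)*z/4)


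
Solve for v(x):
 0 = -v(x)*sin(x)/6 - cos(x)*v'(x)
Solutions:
 v(x) = C1*cos(x)^(1/6)


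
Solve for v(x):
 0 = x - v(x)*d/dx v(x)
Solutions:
 v(x) = -sqrt(C1 + x^2)
 v(x) = sqrt(C1 + x^2)


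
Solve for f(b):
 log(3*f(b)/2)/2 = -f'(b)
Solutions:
 -2*Integral(1/(-log(_y) - log(3) + log(2)), (_y, f(b))) = C1 - b


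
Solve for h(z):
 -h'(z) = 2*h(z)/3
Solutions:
 h(z) = C1*exp(-2*z/3)


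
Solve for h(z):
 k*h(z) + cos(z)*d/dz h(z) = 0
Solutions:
 h(z) = C1*exp(k*(log(sin(z) - 1) - log(sin(z) + 1))/2)


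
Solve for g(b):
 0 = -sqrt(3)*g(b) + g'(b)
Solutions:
 g(b) = C1*exp(sqrt(3)*b)


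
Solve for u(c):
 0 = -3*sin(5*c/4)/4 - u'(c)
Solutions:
 u(c) = C1 + 3*cos(5*c/4)/5


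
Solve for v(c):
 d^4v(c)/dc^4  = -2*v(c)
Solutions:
 v(c) = (C1*sin(2^(3/4)*c/2) + C2*cos(2^(3/4)*c/2))*exp(-2^(3/4)*c/2) + (C3*sin(2^(3/4)*c/2) + C4*cos(2^(3/4)*c/2))*exp(2^(3/4)*c/2)


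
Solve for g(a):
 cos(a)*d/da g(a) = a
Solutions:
 g(a) = C1 + Integral(a/cos(a), a)


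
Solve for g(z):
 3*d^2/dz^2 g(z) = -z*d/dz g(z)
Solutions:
 g(z) = C1 + C2*erf(sqrt(6)*z/6)


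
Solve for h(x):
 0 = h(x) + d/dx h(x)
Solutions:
 h(x) = C1*exp(-x)


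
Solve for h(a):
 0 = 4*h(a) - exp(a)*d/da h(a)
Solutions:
 h(a) = C1*exp(-4*exp(-a))


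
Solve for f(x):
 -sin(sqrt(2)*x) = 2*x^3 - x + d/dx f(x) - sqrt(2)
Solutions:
 f(x) = C1 - x^4/2 + x^2/2 + sqrt(2)*x + sqrt(2)*cos(sqrt(2)*x)/2


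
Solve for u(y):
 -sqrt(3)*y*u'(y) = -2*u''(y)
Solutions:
 u(y) = C1 + C2*erfi(3^(1/4)*y/2)


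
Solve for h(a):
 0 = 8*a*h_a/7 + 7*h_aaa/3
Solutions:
 h(a) = C1 + Integral(C2*airyai(-2*21^(1/3)*a/7) + C3*airybi(-2*21^(1/3)*a/7), a)


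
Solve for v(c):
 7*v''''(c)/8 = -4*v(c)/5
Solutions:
 v(c) = (C1*sin(70^(3/4)*c/35) + C2*cos(70^(3/4)*c/35))*exp(-70^(3/4)*c/35) + (C3*sin(70^(3/4)*c/35) + C4*cos(70^(3/4)*c/35))*exp(70^(3/4)*c/35)


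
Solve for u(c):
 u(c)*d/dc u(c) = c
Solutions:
 u(c) = -sqrt(C1 + c^2)
 u(c) = sqrt(C1 + c^2)


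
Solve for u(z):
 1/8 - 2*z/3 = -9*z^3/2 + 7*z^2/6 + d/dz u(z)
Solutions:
 u(z) = C1 + 9*z^4/8 - 7*z^3/18 - z^2/3 + z/8


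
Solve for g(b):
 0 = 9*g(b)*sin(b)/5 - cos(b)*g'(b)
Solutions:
 g(b) = C1/cos(b)^(9/5)


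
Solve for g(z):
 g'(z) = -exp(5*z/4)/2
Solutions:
 g(z) = C1 - 2*exp(5*z/4)/5


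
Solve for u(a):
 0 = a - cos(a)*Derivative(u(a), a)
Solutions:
 u(a) = C1 + Integral(a/cos(a), a)


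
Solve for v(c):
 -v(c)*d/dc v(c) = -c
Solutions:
 v(c) = -sqrt(C1 + c^2)
 v(c) = sqrt(C1 + c^2)


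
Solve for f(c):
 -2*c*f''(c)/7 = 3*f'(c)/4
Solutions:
 f(c) = C1 + C2/c^(13/8)


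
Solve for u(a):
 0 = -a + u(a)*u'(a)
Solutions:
 u(a) = -sqrt(C1 + a^2)
 u(a) = sqrt(C1 + a^2)


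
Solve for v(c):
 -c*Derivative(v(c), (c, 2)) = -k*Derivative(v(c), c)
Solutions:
 v(c) = C1 + c^(re(k) + 1)*(C2*sin(log(c)*Abs(im(k))) + C3*cos(log(c)*im(k)))


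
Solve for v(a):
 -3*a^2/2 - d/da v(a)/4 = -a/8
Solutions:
 v(a) = C1 - 2*a^3 + a^2/4


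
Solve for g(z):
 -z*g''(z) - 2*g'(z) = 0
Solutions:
 g(z) = C1 + C2/z


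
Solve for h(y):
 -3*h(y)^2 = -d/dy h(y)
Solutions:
 h(y) = -1/(C1 + 3*y)


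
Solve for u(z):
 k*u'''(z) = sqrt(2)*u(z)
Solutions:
 u(z) = C1*exp(2^(1/6)*z*(1/k)^(1/3)) + C2*exp(2^(1/6)*z*(-1 + sqrt(3)*I)*(1/k)^(1/3)/2) + C3*exp(-2^(1/6)*z*(1 + sqrt(3)*I)*(1/k)^(1/3)/2)


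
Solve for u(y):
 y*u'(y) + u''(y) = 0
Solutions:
 u(y) = C1 + C2*erf(sqrt(2)*y/2)


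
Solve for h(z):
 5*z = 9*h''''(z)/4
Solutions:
 h(z) = C1 + C2*z + C3*z^2 + C4*z^3 + z^5/54


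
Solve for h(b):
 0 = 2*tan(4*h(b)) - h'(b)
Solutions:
 h(b) = -asin(C1*exp(8*b))/4 + pi/4
 h(b) = asin(C1*exp(8*b))/4


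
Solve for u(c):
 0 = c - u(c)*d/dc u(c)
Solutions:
 u(c) = -sqrt(C1 + c^2)
 u(c) = sqrt(C1 + c^2)


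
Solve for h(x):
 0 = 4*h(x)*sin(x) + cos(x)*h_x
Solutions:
 h(x) = C1*cos(x)^4


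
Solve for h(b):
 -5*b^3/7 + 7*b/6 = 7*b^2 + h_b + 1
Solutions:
 h(b) = C1 - 5*b^4/28 - 7*b^3/3 + 7*b^2/12 - b


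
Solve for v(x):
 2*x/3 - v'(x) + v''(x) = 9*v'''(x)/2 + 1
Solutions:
 v(x) = C1 + x^2/3 - x/3 + (C2*sin(sqrt(17)*x/9) + C3*cos(sqrt(17)*x/9))*exp(x/9)


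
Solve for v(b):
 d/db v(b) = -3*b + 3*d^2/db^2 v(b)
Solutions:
 v(b) = C1 + C2*exp(b/3) - 3*b^2/2 - 9*b


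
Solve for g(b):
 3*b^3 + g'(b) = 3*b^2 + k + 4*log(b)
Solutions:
 g(b) = C1 - 3*b^4/4 + b^3 + b*k + 4*b*log(b) - 4*b


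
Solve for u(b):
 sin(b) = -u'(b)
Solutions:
 u(b) = C1 + cos(b)


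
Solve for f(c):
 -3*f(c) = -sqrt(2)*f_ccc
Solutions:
 f(c) = C3*exp(2^(5/6)*3^(1/3)*c/2) + (C1*sin(6^(5/6)*c/4) + C2*cos(6^(5/6)*c/4))*exp(-2^(5/6)*3^(1/3)*c/4)


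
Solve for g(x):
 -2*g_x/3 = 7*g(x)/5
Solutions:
 g(x) = C1*exp(-21*x/10)


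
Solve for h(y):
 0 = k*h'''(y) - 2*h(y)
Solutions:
 h(y) = C1*exp(2^(1/3)*y*(1/k)^(1/3)) + C2*exp(2^(1/3)*y*(-1 + sqrt(3)*I)*(1/k)^(1/3)/2) + C3*exp(-2^(1/3)*y*(1 + sqrt(3)*I)*(1/k)^(1/3)/2)


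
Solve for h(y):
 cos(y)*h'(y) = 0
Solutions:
 h(y) = C1


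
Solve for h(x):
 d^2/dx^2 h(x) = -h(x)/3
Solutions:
 h(x) = C1*sin(sqrt(3)*x/3) + C2*cos(sqrt(3)*x/3)


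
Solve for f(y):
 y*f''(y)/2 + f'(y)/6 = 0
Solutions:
 f(y) = C1 + C2*y^(2/3)


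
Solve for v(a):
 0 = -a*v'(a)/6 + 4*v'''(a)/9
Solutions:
 v(a) = C1 + Integral(C2*airyai(3^(1/3)*a/2) + C3*airybi(3^(1/3)*a/2), a)


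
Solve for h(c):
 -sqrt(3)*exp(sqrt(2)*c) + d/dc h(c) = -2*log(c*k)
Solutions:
 h(c) = C1 - 2*c*log(c*k) + 2*c + sqrt(6)*exp(sqrt(2)*c)/2


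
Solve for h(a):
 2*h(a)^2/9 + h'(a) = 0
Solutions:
 h(a) = 9/(C1 + 2*a)


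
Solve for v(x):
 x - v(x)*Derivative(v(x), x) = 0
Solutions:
 v(x) = -sqrt(C1 + x^2)
 v(x) = sqrt(C1 + x^2)


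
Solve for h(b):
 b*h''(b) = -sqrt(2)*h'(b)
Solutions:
 h(b) = C1 + C2*b^(1 - sqrt(2))


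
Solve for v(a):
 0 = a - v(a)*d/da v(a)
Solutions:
 v(a) = -sqrt(C1 + a^2)
 v(a) = sqrt(C1 + a^2)


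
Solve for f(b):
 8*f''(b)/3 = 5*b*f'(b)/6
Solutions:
 f(b) = C1 + C2*erfi(sqrt(10)*b/8)


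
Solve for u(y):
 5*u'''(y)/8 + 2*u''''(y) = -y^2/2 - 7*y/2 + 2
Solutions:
 u(y) = C1 + C2*y + C3*y^2 + C4*exp(-5*y/16) - y^5/75 - y^4/50 + 296*y^3/375


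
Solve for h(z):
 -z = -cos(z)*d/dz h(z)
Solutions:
 h(z) = C1 + Integral(z/cos(z), z)


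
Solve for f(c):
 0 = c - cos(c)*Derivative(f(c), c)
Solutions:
 f(c) = C1 + Integral(c/cos(c), c)


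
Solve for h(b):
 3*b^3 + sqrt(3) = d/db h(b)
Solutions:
 h(b) = C1 + 3*b^4/4 + sqrt(3)*b


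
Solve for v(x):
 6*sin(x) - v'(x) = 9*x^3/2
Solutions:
 v(x) = C1 - 9*x^4/8 - 6*cos(x)


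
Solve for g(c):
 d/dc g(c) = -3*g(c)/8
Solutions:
 g(c) = C1*exp(-3*c/8)


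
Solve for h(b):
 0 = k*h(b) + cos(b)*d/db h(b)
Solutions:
 h(b) = C1*exp(k*(log(sin(b) - 1) - log(sin(b) + 1))/2)


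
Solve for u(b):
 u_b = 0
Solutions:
 u(b) = C1


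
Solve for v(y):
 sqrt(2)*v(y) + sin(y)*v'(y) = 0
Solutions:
 v(y) = C1*(cos(y) + 1)^(sqrt(2)/2)/(cos(y) - 1)^(sqrt(2)/2)


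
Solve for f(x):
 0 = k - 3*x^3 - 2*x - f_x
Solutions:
 f(x) = C1 + k*x - 3*x^4/4 - x^2


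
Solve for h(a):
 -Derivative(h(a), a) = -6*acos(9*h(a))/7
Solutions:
 Integral(1/acos(9*_y), (_y, h(a))) = C1 + 6*a/7


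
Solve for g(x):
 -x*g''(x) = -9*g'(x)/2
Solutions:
 g(x) = C1 + C2*x^(11/2)


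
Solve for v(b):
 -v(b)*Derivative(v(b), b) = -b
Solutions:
 v(b) = -sqrt(C1 + b^2)
 v(b) = sqrt(C1 + b^2)


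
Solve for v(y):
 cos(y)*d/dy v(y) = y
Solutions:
 v(y) = C1 + Integral(y/cos(y), y)


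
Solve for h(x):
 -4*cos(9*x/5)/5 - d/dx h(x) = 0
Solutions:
 h(x) = C1 - 4*sin(9*x/5)/9


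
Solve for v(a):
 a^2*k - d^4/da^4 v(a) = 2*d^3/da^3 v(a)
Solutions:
 v(a) = C1 + C2*a + C3*a^2 + C4*exp(-2*a) + a^5*k/120 - a^4*k/48 + a^3*k/24


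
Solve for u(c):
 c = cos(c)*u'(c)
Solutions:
 u(c) = C1 + Integral(c/cos(c), c)


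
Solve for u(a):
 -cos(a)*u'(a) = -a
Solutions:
 u(a) = C1 + Integral(a/cos(a), a)


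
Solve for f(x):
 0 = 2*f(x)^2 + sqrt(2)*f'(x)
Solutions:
 f(x) = 1/(C1 + sqrt(2)*x)


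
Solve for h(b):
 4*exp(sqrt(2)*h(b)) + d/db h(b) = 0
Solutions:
 h(b) = sqrt(2)*(2*log(1/(C1 + 4*b)) - log(2))/4


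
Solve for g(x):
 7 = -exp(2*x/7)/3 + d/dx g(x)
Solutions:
 g(x) = C1 + 7*x + 7*exp(2*x/7)/6


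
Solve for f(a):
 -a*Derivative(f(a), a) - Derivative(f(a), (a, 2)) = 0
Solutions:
 f(a) = C1 + C2*erf(sqrt(2)*a/2)
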